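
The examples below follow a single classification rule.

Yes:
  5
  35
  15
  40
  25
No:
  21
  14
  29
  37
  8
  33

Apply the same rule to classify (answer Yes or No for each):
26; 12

The distinguishing property — multiple of 5 — holds for all the 'Yes' cases and none of the 'No' cases.
26: 26 = 5·5 + 1, does not satisfy this → No.
12: 12 = 5·2 + 2, does not satisfy this → No.

No, No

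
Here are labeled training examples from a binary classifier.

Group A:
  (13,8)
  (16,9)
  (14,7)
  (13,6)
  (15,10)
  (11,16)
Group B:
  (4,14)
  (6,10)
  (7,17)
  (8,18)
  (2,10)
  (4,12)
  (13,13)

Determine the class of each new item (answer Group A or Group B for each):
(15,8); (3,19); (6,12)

Group A, Group B, Group B

Looking at the examples, the only property every 'Group A' case has and every 'Group B' case lacks is: sum is odd.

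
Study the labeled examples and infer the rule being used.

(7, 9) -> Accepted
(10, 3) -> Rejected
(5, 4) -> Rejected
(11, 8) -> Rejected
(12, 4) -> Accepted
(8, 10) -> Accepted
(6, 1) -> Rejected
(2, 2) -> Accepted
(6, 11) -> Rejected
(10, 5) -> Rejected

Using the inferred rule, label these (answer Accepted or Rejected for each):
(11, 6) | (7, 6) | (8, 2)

Rejected, Rejected, Accepted

Rule: sum is even. This holds for each 'Accepted' example and fails for each 'Rejected' one.
(11, 6): Rejected (11+6 = 17). (7, 6): Rejected (7+6 = 13). (8, 2): Accepted (8+2 = 10).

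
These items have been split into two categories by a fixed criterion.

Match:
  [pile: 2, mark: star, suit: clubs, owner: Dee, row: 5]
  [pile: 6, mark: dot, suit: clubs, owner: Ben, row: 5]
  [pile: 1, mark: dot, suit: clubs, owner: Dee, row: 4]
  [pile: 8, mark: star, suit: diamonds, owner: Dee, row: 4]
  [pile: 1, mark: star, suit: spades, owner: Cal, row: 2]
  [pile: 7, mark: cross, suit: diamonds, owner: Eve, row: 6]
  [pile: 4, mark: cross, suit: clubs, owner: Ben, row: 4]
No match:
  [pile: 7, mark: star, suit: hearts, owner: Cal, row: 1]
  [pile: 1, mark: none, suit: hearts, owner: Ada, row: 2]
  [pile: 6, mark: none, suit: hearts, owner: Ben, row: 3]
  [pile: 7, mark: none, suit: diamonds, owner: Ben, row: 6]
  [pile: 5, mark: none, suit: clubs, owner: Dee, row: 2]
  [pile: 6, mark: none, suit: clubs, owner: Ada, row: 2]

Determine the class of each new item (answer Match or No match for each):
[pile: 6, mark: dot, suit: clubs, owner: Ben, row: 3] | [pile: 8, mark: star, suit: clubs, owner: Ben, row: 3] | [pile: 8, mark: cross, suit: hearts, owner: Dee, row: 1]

The simplest hypothesis consistent with all the labels is: mark is not none AND row ≥ 2.
[pile: 6, mark: dot, suit: clubs, owner: Ben, row: 3] → mark is dot, row = 3 → Match. [pile: 8, mark: star, suit: clubs, owner: Ben, row: 3] → mark is star, row = 3 → Match. [pile: 8, mark: cross, suit: hearts, owner: Dee, row: 1] → mark is cross, row = 1 → No match.

Match, Match, No match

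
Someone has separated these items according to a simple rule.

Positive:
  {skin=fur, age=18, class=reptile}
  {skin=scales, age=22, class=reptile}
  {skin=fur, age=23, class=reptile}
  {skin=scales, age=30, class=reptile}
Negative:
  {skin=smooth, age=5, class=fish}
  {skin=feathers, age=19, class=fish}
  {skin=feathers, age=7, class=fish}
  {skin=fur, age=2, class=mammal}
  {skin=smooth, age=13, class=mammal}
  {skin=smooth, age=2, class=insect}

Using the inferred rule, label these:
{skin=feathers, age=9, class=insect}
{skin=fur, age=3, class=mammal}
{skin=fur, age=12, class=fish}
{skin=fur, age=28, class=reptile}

Negative, Negative, Negative, Positive

The common property of the 'Positive' items is: class is reptile. No 'Negative' item has it.
{skin=feathers, age=9, class=insect} → class is insect → Negative.
{skin=fur, age=3, class=mammal} → class is mammal → Negative.
{skin=fur, age=12, class=fish} → class is fish → Negative.
{skin=fur, age=28, class=reptile} → class is reptile → Positive.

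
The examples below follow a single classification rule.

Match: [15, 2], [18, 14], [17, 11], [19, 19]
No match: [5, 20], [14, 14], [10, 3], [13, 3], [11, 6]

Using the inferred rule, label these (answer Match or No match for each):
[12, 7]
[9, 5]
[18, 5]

No match, No match, Match

Every 'Match' example satisfies: first ≥ 15. None of the 'No match' examples do.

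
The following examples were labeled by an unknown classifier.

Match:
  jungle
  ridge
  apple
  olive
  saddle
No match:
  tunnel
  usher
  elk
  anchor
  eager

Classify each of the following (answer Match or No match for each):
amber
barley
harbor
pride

No match, No match, No match, Match

The common property of the 'Match' items is: ends with 'e'. No 'No match' item has it.
amber: ends with 'r', fails this test → No match.
barley: ends with 'y', fails this test → No match.
harbor: ends with 'r', fails this test → No match.
pride: ends with 'e', qualifies → Match.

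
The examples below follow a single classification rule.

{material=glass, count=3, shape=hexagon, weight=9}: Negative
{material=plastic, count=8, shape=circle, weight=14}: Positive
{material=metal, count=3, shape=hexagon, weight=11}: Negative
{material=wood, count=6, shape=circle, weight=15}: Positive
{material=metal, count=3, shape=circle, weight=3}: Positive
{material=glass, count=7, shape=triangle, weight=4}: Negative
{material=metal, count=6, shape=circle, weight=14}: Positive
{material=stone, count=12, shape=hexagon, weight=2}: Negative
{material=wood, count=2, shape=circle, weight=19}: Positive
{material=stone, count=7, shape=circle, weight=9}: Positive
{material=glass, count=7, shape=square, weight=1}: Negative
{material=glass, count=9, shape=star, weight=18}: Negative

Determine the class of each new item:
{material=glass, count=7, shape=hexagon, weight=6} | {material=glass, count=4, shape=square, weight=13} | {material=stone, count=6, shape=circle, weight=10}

Negative, Negative, Positive

The pattern is that an item is 'Positive' exactly when: shape is circle.
Negative: {material=glass, count=7, shape=hexagon, weight=6}, since shape is hexagon. Negative: {material=glass, count=4, shape=square, weight=13}, since shape is square. Positive: {material=stone, count=6, shape=circle, weight=10}, since shape is circle.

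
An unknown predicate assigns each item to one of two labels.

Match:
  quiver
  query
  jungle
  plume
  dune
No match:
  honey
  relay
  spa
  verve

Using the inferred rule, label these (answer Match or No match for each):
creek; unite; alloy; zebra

Checking candidate rules against both groups, what survives is: contains 'u'.
creek — no 'u', hence No match. unite — has 'u', hence Match. alloy — no 'u', hence No match. zebra — no 'u', hence No match.

No match, Match, No match, No match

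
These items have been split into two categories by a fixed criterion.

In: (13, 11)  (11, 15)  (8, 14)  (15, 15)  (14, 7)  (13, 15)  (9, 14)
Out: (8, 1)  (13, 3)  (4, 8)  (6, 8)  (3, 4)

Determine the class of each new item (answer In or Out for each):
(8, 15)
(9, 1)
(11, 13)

'In' ⟺ sum ≥ 21.
(8, 15) — 8+15 = 23, hence In. (9, 1) — 9+1 = 10, hence Out. (11, 13) — 11+13 = 24, hence In.

In, Out, In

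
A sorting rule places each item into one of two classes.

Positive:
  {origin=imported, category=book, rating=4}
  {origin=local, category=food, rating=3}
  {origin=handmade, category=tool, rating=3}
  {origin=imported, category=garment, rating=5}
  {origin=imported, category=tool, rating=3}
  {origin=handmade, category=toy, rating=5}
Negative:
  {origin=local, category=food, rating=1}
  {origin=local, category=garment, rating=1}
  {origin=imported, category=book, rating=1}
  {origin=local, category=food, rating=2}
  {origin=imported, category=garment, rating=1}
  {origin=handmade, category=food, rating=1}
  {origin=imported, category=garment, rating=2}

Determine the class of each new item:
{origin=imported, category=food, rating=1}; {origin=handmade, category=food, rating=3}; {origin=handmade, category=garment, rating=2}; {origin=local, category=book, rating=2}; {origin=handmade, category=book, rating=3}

Negative, Positive, Negative, Negative, Positive

The classifier is using: rating ≥ 3.
{origin=imported, category=food, rating=1}: rating = 1 — doesn't match, so Negative.
{origin=handmade, category=food, rating=3}: rating = 3 — has this property, so Positive.
{origin=handmade, category=garment, rating=2}: rating = 2 — doesn't match, so Negative.
{origin=local, category=book, rating=2}: rating = 2 — doesn't match, so Negative.
{origin=handmade, category=book, rating=3}: rating = 3 — has this property, so Positive.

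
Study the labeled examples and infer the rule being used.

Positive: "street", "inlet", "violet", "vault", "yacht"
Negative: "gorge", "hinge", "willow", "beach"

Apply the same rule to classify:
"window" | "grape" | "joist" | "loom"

The pattern is that an item is 'Positive' exactly when: contains 't'.

Negative, Negative, Positive, Negative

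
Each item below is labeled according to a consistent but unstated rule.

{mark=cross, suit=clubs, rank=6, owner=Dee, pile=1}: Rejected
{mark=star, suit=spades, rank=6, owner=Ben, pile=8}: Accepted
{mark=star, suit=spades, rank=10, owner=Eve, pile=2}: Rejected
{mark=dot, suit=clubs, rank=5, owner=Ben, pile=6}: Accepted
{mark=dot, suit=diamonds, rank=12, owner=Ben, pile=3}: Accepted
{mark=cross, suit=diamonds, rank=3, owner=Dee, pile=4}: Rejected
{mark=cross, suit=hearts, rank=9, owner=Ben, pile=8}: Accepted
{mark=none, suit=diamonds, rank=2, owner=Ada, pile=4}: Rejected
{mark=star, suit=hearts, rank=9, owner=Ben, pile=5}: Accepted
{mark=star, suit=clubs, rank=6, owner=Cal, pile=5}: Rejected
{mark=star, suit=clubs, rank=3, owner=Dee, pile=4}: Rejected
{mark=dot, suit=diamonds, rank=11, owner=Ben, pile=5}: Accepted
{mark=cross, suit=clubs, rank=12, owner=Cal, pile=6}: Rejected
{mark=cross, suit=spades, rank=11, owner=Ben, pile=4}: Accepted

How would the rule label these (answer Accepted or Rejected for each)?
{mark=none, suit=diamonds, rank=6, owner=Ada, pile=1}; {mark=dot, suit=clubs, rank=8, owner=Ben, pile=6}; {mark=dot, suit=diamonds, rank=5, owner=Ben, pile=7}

Rejected, Accepted, Accepted

Comparing the two groups points to one rule — owner is Ben.
{mark=none, suit=diamonds, rank=6, owner=Ada, pile=1}: owner is Ada — doesn't match, so Rejected. {mark=dot, suit=clubs, rank=8, owner=Ben, pile=6}: owner is Ben — satisfies this, so Accepted. {mark=dot, suit=diamonds, rank=5, owner=Ben, pile=7}: owner is Ben — satisfies this, so Accepted.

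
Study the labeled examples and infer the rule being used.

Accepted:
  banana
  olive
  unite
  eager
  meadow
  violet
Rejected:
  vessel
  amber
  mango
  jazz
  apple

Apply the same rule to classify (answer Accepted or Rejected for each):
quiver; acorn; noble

The distinguishing property — has ≥ 3 vowels — holds for all the 'Accepted' cases and none of the 'Rejected' cases.
quiver — 3 vowels, hence Accepted.
acorn — 2 vowels, hence Rejected.
noble — 2 vowels, hence Rejected.

Accepted, Rejected, Rejected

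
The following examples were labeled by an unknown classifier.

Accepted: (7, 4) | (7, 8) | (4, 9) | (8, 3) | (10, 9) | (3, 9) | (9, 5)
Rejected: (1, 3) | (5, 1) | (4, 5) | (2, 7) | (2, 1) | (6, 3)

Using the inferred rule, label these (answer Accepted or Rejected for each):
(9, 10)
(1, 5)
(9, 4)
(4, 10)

A rule that fits every label: sum ≥ 11 — true of each 'Accepted' example, false of each 'Rejected' one.
(9, 10) → 9+10 = 19 → Accepted.
(1, 5) → 1+5 = 6 → Rejected.
(9, 4) → 9+4 = 13 → Accepted.
(4, 10) → 4+10 = 14 → Accepted.

Accepted, Rejected, Accepted, Accepted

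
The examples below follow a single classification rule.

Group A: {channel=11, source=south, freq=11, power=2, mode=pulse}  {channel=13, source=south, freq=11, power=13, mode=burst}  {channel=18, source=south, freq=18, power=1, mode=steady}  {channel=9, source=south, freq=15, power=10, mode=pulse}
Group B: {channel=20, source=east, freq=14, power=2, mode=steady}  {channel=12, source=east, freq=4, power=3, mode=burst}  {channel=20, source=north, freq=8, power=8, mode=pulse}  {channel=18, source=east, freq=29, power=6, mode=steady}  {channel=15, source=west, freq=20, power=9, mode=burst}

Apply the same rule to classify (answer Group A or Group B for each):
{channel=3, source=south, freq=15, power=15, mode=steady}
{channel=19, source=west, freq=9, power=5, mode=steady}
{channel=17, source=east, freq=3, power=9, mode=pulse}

Group A, Group B, Group B

Comparing the two groups points to one rule — source is south.
{channel=3, source=south, freq=15, power=15, mode=steady} → source is south → Group A.
{channel=19, source=west, freq=9, power=5, mode=steady} → source is west → Group B.
{channel=17, source=east, freq=3, power=9, mode=pulse} → source is east → Group B.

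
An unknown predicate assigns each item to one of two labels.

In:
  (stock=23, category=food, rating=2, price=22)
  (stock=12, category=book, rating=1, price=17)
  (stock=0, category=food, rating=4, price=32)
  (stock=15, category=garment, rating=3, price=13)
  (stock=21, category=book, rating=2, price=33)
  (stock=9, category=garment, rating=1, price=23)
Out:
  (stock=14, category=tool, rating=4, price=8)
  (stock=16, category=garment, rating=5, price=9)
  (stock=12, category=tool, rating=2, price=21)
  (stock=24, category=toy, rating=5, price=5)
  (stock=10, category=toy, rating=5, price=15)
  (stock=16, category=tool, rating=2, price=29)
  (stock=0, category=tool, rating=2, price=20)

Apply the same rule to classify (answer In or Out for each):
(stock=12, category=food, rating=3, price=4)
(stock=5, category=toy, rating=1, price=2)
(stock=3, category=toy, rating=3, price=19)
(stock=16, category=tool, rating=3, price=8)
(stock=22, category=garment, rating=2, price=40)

Rule: category is not tool AND rating ≤ 4. This holds for each 'In' example and fails for each 'Out' one.
(stock=12, category=food, rating=3, price=4): In (category is food, rating = 3).
(stock=5, category=toy, rating=1, price=2): In (category is toy, rating = 1).
(stock=3, category=toy, rating=3, price=19): In (category is toy, rating = 3).
(stock=16, category=tool, rating=3, price=8): Out (category is tool, rating = 3).
(stock=22, category=garment, rating=2, price=40): In (category is garment, rating = 2).

In, In, In, Out, In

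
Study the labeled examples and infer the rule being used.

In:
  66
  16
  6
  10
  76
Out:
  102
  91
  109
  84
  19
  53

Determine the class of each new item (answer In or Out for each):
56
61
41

'In' ⟺ even AND at most 76.
56: 56 is even, 56 ≤ 76, meets the rule → In.
61: 61 is odd, 61 ≤ 76, fails this test → Out.
41: 41 is odd, 41 ≤ 76, fails this test → Out.

In, Out, Out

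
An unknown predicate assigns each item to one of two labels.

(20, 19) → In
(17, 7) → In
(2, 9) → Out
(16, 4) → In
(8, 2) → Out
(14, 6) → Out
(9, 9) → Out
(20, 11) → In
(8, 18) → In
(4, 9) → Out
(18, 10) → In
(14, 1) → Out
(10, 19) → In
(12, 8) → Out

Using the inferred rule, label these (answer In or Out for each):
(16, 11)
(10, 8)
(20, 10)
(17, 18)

The classifier is using: max ≥ 16.
(16, 11) — max 16, hence In.
(10, 8) — max 10, hence Out.
(20, 10) — max 20, hence In.
(17, 18) — max 18, hence In.

In, Out, In, In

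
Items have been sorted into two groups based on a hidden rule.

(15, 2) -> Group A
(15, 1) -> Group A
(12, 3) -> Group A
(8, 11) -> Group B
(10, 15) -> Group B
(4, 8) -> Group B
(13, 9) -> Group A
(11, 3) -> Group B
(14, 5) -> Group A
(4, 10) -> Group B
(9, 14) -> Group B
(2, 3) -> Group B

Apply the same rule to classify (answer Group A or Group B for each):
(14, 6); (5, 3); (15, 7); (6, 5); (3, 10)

Every 'Group A' example satisfies: first ≥ 12. None of the 'Group B' examples do.
(14, 6): Group A (first 14).
(5, 3): Group B (first 5).
(15, 7): Group A (first 15).
(6, 5): Group B (first 6).
(3, 10): Group B (first 3).

Group A, Group B, Group A, Group B, Group B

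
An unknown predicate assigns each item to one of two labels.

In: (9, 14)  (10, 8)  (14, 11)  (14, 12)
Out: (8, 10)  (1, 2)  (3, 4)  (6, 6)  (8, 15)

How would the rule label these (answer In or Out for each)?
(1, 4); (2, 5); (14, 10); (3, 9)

The simplest hypothesis consistent with all the labels is: first ≥ 9.

Out, Out, In, Out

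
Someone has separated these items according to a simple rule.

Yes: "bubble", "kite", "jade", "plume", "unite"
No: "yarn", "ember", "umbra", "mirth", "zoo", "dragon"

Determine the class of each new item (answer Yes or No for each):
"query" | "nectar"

No, No

The simplest hypothesis consistent with all the labels is: ends with 'e'.
"query" → ends with 'y' → No. "nectar" → ends with 'r' → No.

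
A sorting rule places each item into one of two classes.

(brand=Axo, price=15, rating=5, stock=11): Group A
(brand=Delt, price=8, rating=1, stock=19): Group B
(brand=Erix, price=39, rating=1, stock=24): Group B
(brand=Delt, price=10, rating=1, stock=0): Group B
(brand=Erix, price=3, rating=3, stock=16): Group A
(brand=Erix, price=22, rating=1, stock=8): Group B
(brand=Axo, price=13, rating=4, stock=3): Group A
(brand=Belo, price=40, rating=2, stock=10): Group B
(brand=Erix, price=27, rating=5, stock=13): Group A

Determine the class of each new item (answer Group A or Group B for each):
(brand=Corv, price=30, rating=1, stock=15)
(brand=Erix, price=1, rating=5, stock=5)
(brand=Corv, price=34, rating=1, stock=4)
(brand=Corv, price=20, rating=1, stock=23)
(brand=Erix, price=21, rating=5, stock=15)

The simplest hypothesis consistent with all the labels is: rating ≥ 3.
(brand=Corv, price=30, rating=1, stock=15) → rating = 1 → Group B. (brand=Erix, price=1, rating=5, stock=5) → rating = 5 → Group A. (brand=Corv, price=34, rating=1, stock=4) → rating = 1 → Group B. (brand=Corv, price=20, rating=1, stock=23) → rating = 1 → Group B. (brand=Erix, price=21, rating=5, stock=15) → rating = 5 → Group A.

Group B, Group A, Group B, Group B, Group A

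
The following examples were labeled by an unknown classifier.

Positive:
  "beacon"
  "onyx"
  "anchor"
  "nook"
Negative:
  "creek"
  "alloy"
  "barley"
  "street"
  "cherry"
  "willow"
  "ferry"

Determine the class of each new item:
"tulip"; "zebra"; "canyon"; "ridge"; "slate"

Looking at the examples, the only property every 'Positive' case has and every 'Negative' case lacks is: contains 'n'.
"tulip" — no 'n', hence Negative. "zebra" — no 'n', hence Negative. "canyon" — has 'n', hence Positive. "ridge" — no 'n', hence Negative. "slate" — no 'n', hence Negative.

Negative, Negative, Positive, Negative, Negative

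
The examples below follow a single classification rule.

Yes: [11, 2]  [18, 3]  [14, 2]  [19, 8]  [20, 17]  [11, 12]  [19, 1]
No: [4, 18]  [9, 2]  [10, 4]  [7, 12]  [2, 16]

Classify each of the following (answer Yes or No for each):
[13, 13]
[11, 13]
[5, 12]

Yes, Yes, No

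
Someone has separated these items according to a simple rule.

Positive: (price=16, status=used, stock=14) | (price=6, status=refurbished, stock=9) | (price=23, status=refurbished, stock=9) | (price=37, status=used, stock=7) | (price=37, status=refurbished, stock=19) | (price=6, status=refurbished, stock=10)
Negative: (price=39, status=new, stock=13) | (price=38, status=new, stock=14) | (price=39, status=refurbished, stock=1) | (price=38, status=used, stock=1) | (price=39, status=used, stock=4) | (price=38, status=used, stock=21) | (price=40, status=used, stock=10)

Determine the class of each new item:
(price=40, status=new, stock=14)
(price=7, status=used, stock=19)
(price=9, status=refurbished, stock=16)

Negative, Positive, Positive

The distinguishing property — price ≤ 37 — holds for all the 'Positive' cases and none of the 'Negative' cases.
(price=40, status=new, stock=14) → price = 40 → Negative.
(price=7, status=used, stock=19) → price = 7 → Positive.
(price=9, status=refurbished, stock=16) → price = 9 → Positive.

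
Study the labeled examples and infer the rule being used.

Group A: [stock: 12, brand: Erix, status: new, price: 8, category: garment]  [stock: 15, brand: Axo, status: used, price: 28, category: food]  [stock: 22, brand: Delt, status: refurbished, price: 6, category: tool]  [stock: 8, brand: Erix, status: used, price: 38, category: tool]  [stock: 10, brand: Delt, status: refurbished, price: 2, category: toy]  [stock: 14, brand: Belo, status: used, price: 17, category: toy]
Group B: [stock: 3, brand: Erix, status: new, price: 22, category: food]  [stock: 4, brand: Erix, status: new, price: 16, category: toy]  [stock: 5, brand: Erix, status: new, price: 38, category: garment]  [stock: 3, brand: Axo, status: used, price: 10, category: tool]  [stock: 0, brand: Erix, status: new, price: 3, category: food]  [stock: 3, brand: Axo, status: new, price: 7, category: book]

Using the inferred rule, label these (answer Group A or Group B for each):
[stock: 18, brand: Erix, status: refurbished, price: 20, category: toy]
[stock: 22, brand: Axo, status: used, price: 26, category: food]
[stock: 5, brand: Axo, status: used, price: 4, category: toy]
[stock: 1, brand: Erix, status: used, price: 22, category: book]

Group A, Group A, Group B, Group B

Every 'Group A' example satisfies: stock ≥ 8. None of the 'Group B' examples do.
[stock: 18, brand: Erix, status: refurbished, price: 20, category: toy]: Group A (stock = 18).
[stock: 22, brand: Axo, status: used, price: 26, category: food]: Group A (stock = 22).
[stock: 5, brand: Axo, status: used, price: 4, category: toy]: Group B (stock = 5).
[stock: 1, brand: Erix, status: used, price: 22, category: book]: Group B (stock = 1).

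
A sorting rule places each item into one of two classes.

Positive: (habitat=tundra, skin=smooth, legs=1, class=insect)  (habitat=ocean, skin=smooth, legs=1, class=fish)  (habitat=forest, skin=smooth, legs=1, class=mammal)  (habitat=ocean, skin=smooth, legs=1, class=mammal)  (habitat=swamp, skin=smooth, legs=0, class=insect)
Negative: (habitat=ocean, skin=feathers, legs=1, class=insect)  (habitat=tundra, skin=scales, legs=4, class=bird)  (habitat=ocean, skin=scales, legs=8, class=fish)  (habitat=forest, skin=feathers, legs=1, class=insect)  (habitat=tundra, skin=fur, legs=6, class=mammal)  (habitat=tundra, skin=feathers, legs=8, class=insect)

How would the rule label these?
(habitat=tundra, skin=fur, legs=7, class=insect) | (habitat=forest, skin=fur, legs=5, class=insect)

The pattern is that an item is 'Positive' exactly when: skin is smooth.
(habitat=tundra, skin=fur, legs=7, class=insect): Negative (skin is fur).
(habitat=forest, skin=fur, legs=5, class=insect): Negative (skin is fur).

Negative, Negative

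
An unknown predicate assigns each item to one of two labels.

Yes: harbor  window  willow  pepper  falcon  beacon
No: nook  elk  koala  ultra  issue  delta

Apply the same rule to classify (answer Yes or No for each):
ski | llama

No, No

The pattern is that an item is 'Yes' exactly when: length 6.
ski — length 3, hence No. llama — length 5, hence No.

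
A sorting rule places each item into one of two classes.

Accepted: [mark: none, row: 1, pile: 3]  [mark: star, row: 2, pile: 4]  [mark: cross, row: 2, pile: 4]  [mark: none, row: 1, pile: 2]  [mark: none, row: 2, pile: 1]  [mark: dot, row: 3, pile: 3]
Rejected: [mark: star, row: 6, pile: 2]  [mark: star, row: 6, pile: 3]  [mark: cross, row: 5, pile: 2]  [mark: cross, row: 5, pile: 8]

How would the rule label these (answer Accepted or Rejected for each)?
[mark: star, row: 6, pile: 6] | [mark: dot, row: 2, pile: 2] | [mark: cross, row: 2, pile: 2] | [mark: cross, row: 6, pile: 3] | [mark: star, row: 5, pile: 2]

Every 'Accepted' example satisfies: row ≤ 3. None of the 'Rejected' examples do.

Rejected, Accepted, Accepted, Rejected, Rejected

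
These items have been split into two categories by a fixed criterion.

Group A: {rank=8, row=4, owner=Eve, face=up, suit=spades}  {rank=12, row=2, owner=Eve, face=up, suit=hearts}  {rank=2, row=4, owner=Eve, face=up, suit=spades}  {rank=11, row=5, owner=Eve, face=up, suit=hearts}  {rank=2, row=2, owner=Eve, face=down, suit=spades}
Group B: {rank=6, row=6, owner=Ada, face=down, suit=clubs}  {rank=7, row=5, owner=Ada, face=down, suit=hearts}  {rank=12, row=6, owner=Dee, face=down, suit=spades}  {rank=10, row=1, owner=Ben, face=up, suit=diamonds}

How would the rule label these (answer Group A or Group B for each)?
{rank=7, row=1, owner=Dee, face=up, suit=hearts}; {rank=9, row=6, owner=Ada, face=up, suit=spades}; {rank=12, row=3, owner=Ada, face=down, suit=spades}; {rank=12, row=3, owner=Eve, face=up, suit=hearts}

Group B, Group B, Group B, Group A

One predicate separates the groups cleanly: owner is Eve.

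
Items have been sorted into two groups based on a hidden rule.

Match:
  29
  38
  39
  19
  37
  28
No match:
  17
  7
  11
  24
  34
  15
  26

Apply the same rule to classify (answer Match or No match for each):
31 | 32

No match, No match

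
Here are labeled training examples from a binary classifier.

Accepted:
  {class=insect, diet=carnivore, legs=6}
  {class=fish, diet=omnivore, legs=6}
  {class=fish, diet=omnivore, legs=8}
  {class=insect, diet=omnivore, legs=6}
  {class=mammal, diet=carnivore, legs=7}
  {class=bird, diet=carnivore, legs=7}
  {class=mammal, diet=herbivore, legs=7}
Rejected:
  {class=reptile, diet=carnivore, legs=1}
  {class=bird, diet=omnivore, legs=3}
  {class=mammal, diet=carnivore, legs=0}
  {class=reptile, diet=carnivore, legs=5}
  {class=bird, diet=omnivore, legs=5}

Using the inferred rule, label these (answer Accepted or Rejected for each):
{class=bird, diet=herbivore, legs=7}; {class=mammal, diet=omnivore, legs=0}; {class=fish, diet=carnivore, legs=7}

Every 'Accepted' example satisfies: legs ≥ 6. None of the 'Rejected' examples do.
{class=bird, diet=herbivore, legs=7} → legs = 7 → Accepted. {class=mammal, diet=omnivore, legs=0} → legs = 0 → Rejected. {class=fish, diet=carnivore, legs=7} → legs = 7 → Accepted.

Accepted, Rejected, Accepted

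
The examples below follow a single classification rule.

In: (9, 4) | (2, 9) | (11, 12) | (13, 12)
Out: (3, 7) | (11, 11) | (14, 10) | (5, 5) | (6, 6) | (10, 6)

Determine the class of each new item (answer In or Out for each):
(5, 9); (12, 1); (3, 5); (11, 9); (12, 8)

Out, In, Out, Out, Out

The pattern is that an item is 'In' exactly when: sum is odd.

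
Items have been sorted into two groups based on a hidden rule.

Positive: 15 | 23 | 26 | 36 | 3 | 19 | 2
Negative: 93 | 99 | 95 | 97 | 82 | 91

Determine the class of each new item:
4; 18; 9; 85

The classifier is using: at most 36.
4: 4 ≤ 36 — passes, so Positive. 18: 18 ≤ 36 — passes, so Positive. 9: 9 ≤ 36 — passes, so Positive. 85: 85 > 36 — fails the rule, so Negative.

Positive, Positive, Positive, Negative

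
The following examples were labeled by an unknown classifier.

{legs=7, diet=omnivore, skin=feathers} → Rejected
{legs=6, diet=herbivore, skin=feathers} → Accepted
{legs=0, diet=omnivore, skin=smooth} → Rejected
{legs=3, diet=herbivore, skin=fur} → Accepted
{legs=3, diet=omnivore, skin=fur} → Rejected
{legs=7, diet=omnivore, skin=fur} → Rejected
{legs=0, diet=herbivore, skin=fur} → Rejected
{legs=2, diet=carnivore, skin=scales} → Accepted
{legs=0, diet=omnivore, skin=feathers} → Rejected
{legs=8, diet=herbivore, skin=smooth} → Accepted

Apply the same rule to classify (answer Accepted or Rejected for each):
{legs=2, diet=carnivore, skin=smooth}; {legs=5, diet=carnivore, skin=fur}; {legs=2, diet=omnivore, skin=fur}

Accepted, Accepted, Rejected

The rule appears to be: diet is not omnivore AND legs ≥ 2.
{legs=2, diet=carnivore, skin=smooth}: diet is carnivore, legs = 2 — checks out, so Accepted. {legs=5, diet=carnivore, skin=fur}: diet is carnivore, legs = 5 — checks out, so Accepted. {legs=2, diet=omnivore, skin=fur}: diet is omnivore, legs = 2 — doesn't qualify, so Rejected.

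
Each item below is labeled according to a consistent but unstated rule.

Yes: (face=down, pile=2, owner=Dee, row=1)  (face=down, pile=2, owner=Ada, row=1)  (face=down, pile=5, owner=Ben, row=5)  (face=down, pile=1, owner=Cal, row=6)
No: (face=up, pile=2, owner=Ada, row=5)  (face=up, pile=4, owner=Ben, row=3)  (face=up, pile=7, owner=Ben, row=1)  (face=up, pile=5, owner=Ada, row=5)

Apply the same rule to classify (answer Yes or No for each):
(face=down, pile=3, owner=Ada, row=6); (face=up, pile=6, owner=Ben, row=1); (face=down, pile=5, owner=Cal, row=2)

One predicate separates the groups cleanly: face is down.

Yes, No, Yes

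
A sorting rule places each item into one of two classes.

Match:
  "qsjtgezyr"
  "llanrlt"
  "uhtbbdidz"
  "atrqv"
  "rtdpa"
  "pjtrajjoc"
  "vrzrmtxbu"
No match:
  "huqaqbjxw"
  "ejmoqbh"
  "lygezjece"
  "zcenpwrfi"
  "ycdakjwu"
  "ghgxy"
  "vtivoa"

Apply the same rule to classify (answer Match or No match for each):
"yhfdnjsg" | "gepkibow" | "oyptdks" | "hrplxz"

No match, No match, Match, No match

The pattern is that an item is 'Match' exactly when: odd length AND contains 't'.
"yhfdnjsg": length 8, no 't' — fails this test, so No match.
"gepkibow": length 8, no 't' — fails this test, so No match.
"oyptdks": length 7, has 't' — fits, so Match.
"hrplxz": length 6, no 't' — fails this test, so No match.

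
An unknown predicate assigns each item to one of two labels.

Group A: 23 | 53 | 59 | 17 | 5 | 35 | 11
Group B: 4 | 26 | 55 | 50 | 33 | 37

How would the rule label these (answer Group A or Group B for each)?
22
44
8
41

Group B, Group B, Group B, Group A

The pattern is that an item is 'Group A' exactly when: ≡ 5 (mod 6).
22: 22 mod 6 = 4, fails the rule → Group B. 44: 44 mod 6 = 2, fails the rule → Group B. 8: 8 mod 6 = 2, fails the rule → Group B. 41: 41 mod 6 = 5, checks out → Group A.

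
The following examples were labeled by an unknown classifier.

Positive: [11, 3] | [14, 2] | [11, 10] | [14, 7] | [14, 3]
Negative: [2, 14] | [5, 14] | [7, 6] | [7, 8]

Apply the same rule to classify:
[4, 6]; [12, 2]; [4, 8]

Every 'Positive' example satisfies: first ≥ 8. None of the 'Negative' examples do.
[4, 6]: Negative (first 4).
[12, 2]: Positive (first 12).
[4, 8]: Negative (first 4).

Negative, Positive, Negative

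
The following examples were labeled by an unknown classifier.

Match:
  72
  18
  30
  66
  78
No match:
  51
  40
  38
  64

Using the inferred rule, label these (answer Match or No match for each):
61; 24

No match, Match

Looking at the examples, the only property every 'Match' case has and every 'No match' case lacks is: multiple of 6.
61: 61 = 6·10 + 1 — doesn't match, so No match.
24: 24 = 6·4 — fits, so Match.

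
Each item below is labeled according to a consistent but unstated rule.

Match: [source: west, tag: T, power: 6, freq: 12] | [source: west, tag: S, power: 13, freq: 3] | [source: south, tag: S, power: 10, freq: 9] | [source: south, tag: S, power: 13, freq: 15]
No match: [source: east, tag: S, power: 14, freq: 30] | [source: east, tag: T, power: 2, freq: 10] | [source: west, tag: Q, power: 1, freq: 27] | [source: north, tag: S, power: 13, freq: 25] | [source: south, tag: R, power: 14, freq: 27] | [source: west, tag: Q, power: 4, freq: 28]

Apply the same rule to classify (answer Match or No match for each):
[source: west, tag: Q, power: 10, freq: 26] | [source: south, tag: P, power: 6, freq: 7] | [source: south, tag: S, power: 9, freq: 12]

A rule that fits every label: freq ≤ 15 AND power ≥ 4 — true of each 'Match' example, false of each 'No match' one.
[source: west, tag: Q, power: 10, freq: 26]: freq = 26, power = 10 — doesn't qualify, so No match. [source: south, tag: P, power: 6, freq: 7]: freq = 7, power = 6 — satisfies this, so Match. [source: south, tag: S, power: 9, freq: 12]: freq = 12, power = 9 — satisfies this, so Match.

No match, Match, Match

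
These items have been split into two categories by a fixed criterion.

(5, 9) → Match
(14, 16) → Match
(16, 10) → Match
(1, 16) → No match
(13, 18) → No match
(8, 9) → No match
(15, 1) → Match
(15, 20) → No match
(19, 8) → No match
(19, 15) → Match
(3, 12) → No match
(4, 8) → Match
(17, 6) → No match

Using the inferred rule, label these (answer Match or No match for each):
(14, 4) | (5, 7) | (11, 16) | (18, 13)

Match, Match, No match, No match

The common property of the 'Match' items is: sum is even. No 'No match' item has it.
Match: (14, 4), since 14+4 = 18.
Match: (5, 7), since 5+7 = 12.
No match: (11, 16), since 11+16 = 27.
No match: (18, 13), since 18+13 = 31.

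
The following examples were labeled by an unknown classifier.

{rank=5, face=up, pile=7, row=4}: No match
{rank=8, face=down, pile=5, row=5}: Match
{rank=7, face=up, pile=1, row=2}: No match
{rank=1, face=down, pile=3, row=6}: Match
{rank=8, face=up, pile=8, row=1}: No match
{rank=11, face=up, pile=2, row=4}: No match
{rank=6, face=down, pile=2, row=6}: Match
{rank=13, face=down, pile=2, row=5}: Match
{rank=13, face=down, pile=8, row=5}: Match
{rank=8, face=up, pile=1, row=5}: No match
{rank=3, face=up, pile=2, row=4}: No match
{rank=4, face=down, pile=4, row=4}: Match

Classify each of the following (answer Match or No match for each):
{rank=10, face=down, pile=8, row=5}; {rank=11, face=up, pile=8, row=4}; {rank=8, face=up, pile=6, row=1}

Match, No match, No match

The distinguishing property — face is down — holds for all the 'Match' cases and none of the 'No match' cases.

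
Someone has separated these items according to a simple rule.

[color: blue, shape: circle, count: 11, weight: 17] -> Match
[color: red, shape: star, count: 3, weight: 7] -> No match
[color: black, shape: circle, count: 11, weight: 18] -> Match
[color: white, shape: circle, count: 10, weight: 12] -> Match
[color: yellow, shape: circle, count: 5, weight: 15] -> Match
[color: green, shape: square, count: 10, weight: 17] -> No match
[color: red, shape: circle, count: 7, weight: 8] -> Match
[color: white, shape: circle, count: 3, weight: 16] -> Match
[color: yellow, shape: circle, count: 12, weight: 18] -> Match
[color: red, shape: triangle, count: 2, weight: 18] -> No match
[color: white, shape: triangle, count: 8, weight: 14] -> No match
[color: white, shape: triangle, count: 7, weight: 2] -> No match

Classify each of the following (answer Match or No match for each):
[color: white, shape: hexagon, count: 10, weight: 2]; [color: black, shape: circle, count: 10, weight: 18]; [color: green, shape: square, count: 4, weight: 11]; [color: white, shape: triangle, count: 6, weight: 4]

No match, Match, No match, No match

One predicate separates the groups cleanly: shape is circle.
[color: white, shape: hexagon, count: 10, weight: 2] — shape is hexagon, hence No match. [color: black, shape: circle, count: 10, weight: 18] — shape is circle, hence Match. [color: green, shape: square, count: 4, weight: 11] — shape is square, hence No match. [color: white, shape: triangle, count: 6, weight: 4] — shape is triangle, hence No match.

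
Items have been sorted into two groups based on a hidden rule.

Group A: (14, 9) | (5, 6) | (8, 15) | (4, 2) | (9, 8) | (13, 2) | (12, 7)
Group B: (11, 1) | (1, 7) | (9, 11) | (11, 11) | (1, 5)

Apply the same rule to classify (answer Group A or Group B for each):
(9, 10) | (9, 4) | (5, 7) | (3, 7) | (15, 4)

Group A, Group A, Group B, Group B, Group A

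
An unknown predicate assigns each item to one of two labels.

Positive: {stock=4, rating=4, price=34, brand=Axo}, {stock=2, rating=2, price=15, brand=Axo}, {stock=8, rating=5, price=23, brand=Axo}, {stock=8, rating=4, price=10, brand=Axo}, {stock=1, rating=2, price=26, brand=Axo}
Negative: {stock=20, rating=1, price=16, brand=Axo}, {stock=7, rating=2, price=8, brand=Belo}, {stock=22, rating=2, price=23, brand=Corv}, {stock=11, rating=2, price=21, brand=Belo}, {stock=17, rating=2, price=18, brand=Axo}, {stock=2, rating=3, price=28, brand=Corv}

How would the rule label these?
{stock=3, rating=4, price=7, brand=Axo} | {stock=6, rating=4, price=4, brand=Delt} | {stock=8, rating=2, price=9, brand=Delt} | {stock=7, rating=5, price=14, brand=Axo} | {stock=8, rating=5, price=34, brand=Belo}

The pattern is that an item is 'Positive' exactly when: brand is Axo AND stock ≤ 8.
{stock=3, rating=4, price=7, brand=Axo} → brand is Axo, stock = 3 → Positive. {stock=6, rating=4, price=4, brand=Delt} → brand is Delt, stock = 6 → Negative. {stock=8, rating=2, price=9, brand=Delt} → brand is Delt, stock = 8 → Negative. {stock=7, rating=5, price=14, brand=Axo} → brand is Axo, stock = 7 → Positive. {stock=8, rating=5, price=34, brand=Belo} → brand is Belo, stock = 8 → Negative.

Positive, Negative, Negative, Positive, Negative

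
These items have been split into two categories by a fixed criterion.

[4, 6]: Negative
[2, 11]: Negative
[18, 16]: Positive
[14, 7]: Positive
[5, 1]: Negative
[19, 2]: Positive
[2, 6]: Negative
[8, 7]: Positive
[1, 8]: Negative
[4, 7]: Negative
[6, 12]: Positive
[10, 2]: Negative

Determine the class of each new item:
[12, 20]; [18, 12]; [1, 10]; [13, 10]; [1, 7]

Positive, Positive, Negative, Positive, Negative

The pattern is that an item is 'Positive' exactly when: sum ≥ 15.
[12, 20]: 12+20 = 32, qualifies → Positive.
[18, 12]: 18+12 = 30, qualifies → Positive.
[1, 10]: 1+10 = 11, does not satisfy this → Negative.
[13, 10]: 13+10 = 23, qualifies → Positive.
[1, 7]: 1+7 = 8, does not satisfy this → Negative.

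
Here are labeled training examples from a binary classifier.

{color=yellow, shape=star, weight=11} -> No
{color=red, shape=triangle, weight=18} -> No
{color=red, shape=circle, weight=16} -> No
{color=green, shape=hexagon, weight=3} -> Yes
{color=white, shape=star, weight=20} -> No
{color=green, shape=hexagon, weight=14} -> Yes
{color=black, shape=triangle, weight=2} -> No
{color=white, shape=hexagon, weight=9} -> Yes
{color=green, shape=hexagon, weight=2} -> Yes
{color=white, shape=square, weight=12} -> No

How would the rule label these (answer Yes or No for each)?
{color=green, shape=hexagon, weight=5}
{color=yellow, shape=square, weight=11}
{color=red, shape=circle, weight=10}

The distinguishing property — shape is hexagon — holds for all the 'Yes' cases and none of the 'No' cases.

Yes, No, No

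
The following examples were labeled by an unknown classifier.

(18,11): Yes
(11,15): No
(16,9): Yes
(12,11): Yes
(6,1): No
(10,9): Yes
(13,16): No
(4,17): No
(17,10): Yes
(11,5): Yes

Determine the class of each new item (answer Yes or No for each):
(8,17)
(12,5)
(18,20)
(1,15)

The classifier is using: first > second AND sum ≥ 16.
(8,17) → 8 < 17, 8+17 = 25 → No.
(12,5) → 12 > 5, 12+5 = 17 → Yes.
(18,20) → 18 < 20, 18+20 = 38 → No.
(1,15) → 1 < 15, 1+15 = 16 → No.

No, Yes, No, No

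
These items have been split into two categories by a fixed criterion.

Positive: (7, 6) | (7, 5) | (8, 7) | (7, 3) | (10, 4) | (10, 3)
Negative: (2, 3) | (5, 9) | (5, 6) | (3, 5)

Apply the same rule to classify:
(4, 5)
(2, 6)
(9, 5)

Negative, Negative, Positive

The distinguishing property — first > second — holds for all the 'Positive' cases and none of the 'Negative' cases.
(4, 5): 4 < 5, lacks this property → Negative. (2, 6): 2 < 6, lacks this property → Negative. (9, 5): 9 > 5, matches → Positive.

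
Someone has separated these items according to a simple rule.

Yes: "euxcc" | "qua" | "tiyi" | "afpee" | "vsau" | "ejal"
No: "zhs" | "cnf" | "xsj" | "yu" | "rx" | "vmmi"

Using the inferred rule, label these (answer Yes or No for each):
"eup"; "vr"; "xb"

Every 'Yes' example satisfies: has ≥ 2 vowels. None of the 'No' examples do.

Yes, No, No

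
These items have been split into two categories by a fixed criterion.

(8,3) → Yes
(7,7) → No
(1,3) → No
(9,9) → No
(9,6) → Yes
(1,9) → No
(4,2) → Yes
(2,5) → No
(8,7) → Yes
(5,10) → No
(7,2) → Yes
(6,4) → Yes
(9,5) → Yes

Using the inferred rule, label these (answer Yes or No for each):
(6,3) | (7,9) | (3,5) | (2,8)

Yes, No, No, No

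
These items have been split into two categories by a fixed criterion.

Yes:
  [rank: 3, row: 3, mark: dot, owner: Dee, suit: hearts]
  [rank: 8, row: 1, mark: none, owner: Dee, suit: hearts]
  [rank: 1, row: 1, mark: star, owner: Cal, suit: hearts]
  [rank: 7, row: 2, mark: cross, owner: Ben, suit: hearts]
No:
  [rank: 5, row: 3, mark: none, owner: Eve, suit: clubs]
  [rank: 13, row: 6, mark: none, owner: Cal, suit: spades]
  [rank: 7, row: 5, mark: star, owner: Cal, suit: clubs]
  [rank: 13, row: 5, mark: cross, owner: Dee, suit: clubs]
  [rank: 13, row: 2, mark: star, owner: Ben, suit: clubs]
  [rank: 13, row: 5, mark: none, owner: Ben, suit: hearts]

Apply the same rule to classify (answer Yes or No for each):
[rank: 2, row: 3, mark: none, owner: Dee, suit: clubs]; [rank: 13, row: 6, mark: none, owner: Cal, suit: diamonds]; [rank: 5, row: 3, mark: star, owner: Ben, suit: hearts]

No, No, Yes

The common property of the 'Yes' items is: suit is hearts AND row ≤ 3. No 'No' item has it.
[rank: 2, row: 3, mark: none, owner: Dee, suit: clubs]: suit is clubs, row = 3, doesn't match → No.
[rank: 13, row: 6, mark: none, owner: Cal, suit: diamonds]: suit is diamonds, row = 6, doesn't match → No.
[rank: 5, row: 3, mark: star, owner: Ben, suit: hearts]: suit is hearts, row = 3, fits → Yes.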